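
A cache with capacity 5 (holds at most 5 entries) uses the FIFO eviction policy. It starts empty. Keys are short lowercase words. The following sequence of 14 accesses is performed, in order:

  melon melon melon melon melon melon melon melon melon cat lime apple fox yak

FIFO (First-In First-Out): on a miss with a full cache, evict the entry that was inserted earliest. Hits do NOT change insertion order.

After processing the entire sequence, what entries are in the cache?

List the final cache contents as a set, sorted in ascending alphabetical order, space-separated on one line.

Answer: apple cat fox lime yak

Derivation:
FIFO simulation (capacity=5):
  1. access melon: MISS. Cache (old->new): [melon]
  2. access melon: HIT. Cache (old->new): [melon]
  3. access melon: HIT. Cache (old->new): [melon]
  4. access melon: HIT. Cache (old->new): [melon]
  5. access melon: HIT. Cache (old->new): [melon]
  6. access melon: HIT. Cache (old->new): [melon]
  7. access melon: HIT. Cache (old->new): [melon]
  8. access melon: HIT. Cache (old->new): [melon]
  9. access melon: HIT. Cache (old->new): [melon]
  10. access cat: MISS. Cache (old->new): [melon cat]
  11. access lime: MISS. Cache (old->new): [melon cat lime]
  12. access apple: MISS. Cache (old->new): [melon cat lime apple]
  13. access fox: MISS. Cache (old->new): [melon cat lime apple fox]
  14. access yak: MISS, evict melon. Cache (old->new): [cat lime apple fox yak]
Total: 8 hits, 6 misses, 1 evictions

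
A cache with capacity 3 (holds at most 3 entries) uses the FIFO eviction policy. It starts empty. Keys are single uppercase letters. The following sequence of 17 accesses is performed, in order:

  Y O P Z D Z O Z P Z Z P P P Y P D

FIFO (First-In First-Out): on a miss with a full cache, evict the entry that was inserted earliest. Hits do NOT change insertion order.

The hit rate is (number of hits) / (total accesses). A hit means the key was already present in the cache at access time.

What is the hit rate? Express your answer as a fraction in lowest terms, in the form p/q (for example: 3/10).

FIFO simulation (capacity=3):
  1. access Y: MISS. Cache (old->new): [Y]
  2. access O: MISS. Cache (old->new): [Y O]
  3. access P: MISS. Cache (old->new): [Y O P]
  4. access Z: MISS, evict Y. Cache (old->new): [O P Z]
  5. access D: MISS, evict O. Cache (old->new): [P Z D]
  6. access Z: HIT. Cache (old->new): [P Z D]
  7. access O: MISS, evict P. Cache (old->new): [Z D O]
  8. access Z: HIT. Cache (old->new): [Z D O]
  9. access P: MISS, evict Z. Cache (old->new): [D O P]
  10. access Z: MISS, evict D. Cache (old->new): [O P Z]
  11. access Z: HIT. Cache (old->new): [O P Z]
  12. access P: HIT. Cache (old->new): [O P Z]
  13. access P: HIT. Cache (old->new): [O P Z]
  14. access P: HIT. Cache (old->new): [O P Z]
  15. access Y: MISS, evict O. Cache (old->new): [P Z Y]
  16. access P: HIT. Cache (old->new): [P Z Y]
  17. access D: MISS, evict P. Cache (old->new): [Z Y D]
Total: 7 hits, 10 misses, 7 evictions

Hit rate = 7/17

Answer: 7/17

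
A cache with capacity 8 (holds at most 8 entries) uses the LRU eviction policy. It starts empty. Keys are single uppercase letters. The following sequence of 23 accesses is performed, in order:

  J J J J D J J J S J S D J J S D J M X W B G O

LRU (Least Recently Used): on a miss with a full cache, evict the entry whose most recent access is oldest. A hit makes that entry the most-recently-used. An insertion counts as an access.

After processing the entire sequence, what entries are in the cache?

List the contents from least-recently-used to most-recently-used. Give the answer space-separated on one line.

LRU simulation (capacity=8):
  1. access J: MISS. Cache (LRU->MRU): [J]
  2. access J: HIT. Cache (LRU->MRU): [J]
  3. access J: HIT. Cache (LRU->MRU): [J]
  4. access J: HIT. Cache (LRU->MRU): [J]
  5. access D: MISS. Cache (LRU->MRU): [J D]
  6. access J: HIT. Cache (LRU->MRU): [D J]
  7. access J: HIT. Cache (LRU->MRU): [D J]
  8. access J: HIT. Cache (LRU->MRU): [D J]
  9. access S: MISS. Cache (LRU->MRU): [D J S]
  10. access J: HIT. Cache (LRU->MRU): [D S J]
  11. access S: HIT. Cache (LRU->MRU): [D J S]
  12. access D: HIT. Cache (LRU->MRU): [J S D]
  13. access J: HIT. Cache (LRU->MRU): [S D J]
  14. access J: HIT. Cache (LRU->MRU): [S D J]
  15. access S: HIT. Cache (LRU->MRU): [D J S]
  16. access D: HIT. Cache (LRU->MRU): [J S D]
  17. access J: HIT. Cache (LRU->MRU): [S D J]
  18. access M: MISS. Cache (LRU->MRU): [S D J M]
  19. access X: MISS. Cache (LRU->MRU): [S D J M X]
  20. access W: MISS. Cache (LRU->MRU): [S D J M X W]
  21. access B: MISS. Cache (LRU->MRU): [S D J M X W B]
  22. access G: MISS. Cache (LRU->MRU): [S D J M X W B G]
  23. access O: MISS, evict S. Cache (LRU->MRU): [D J M X W B G O]
Total: 14 hits, 9 misses, 1 evictions

Answer: D J M X W B G O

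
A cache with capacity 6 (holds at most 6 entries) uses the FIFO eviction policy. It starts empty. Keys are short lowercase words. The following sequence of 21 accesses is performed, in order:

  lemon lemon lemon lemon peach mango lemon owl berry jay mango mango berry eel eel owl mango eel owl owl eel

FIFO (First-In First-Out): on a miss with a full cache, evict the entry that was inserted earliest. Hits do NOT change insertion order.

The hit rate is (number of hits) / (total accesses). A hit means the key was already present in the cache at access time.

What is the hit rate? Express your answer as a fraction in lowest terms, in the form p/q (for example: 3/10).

FIFO simulation (capacity=6):
  1. access lemon: MISS. Cache (old->new): [lemon]
  2. access lemon: HIT. Cache (old->new): [lemon]
  3. access lemon: HIT. Cache (old->new): [lemon]
  4. access lemon: HIT. Cache (old->new): [lemon]
  5. access peach: MISS. Cache (old->new): [lemon peach]
  6. access mango: MISS. Cache (old->new): [lemon peach mango]
  7. access lemon: HIT. Cache (old->new): [lemon peach mango]
  8. access owl: MISS. Cache (old->new): [lemon peach mango owl]
  9. access berry: MISS. Cache (old->new): [lemon peach mango owl berry]
  10. access jay: MISS. Cache (old->new): [lemon peach mango owl berry jay]
  11. access mango: HIT. Cache (old->new): [lemon peach mango owl berry jay]
  12. access mango: HIT. Cache (old->new): [lemon peach mango owl berry jay]
  13. access berry: HIT. Cache (old->new): [lemon peach mango owl berry jay]
  14. access eel: MISS, evict lemon. Cache (old->new): [peach mango owl berry jay eel]
  15. access eel: HIT. Cache (old->new): [peach mango owl berry jay eel]
  16. access owl: HIT. Cache (old->new): [peach mango owl berry jay eel]
  17. access mango: HIT. Cache (old->new): [peach mango owl berry jay eel]
  18. access eel: HIT. Cache (old->new): [peach mango owl berry jay eel]
  19. access owl: HIT. Cache (old->new): [peach mango owl berry jay eel]
  20. access owl: HIT. Cache (old->new): [peach mango owl berry jay eel]
  21. access eel: HIT. Cache (old->new): [peach mango owl berry jay eel]
Total: 14 hits, 7 misses, 1 evictions

Hit rate = 14/21 = 2/3

Answer: 2/3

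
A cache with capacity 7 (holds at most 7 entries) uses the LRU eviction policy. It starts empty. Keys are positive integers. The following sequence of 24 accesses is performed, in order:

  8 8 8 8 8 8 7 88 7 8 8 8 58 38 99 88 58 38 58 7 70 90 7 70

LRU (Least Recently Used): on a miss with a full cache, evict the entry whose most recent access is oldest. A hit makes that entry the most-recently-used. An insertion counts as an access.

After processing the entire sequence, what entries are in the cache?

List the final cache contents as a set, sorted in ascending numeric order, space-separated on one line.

Answer: 7 38 58 70 88 90 99

Derivation:
LRU simulation (capacity=7):
  1. access 8: MISS. Cache (LRU->MRU): [8]
  2. access 8: HIT. Cache (LRU->MRU): [8]
  3. access 8: HIT. Cache (LRU->MRU): [8]
  4. access 8: HIT. Cache (LRU->MRU): [8]
  5. access 8: HIT. Cache (LRU->MRU): [8]
  6. access 8: HIT. Cache (LRU->MRU): [8]
  7. access 7: MISS. Cache (LRU->MRU): [8 7]
  8. access 88: MISS. Cache (LRU->MRU): [8 7 88]
  9. access 7: HIT. Cache (LRU->MRU): [8 88 7]
  10. access 8: HIT. Cache (LRU->MRU): [88 7 8]
  11. access 8: HIT. Cache (LRU->MRU): [88 7 8]
  12. access 8: HIT. Cache (LRU->MRU): [88 7 8]
  13. access 58: MISS. Cache (LRU->MRU): [88 7 8 58]
  14. access 38: MISS. Cache (LRU->MRU): [88 7 8 58 38]
  15. access 99: MISS. Cache (LRU->MRU): [88 7 8 58 38 99]
  16. access 88: HIT. Cache (LRU->MRU): [7 8 58 38 99 88]
  17. access 58: HIT. Cache (LRU->MRU): [7 8 38 99 88 58]
  18. access 38: HIT. Cache (LRU->MRU): [7 8 99 88 58 38]
  19. access 58: HIT. Cache (LRU->MRU): [7 8 99 88 38 58]
  20. access 7: HIT. Cache (LRU->MRU): [8 99 88 38 58 7]
  21. access 70: MISS. Cache (LRU->MRU): [8 99 88 38 58 7 70]
  22. access 90: MISS, evict 8. Cache (LRU->MRU): [99 88 38 58 7 70 90]
  23. access 7: HIT. Cache (LRU->MRU): [99 88 38 58 70 90 7]
  24. access 70: HIT. Cache (LRU->MRU): [99 88 38 58 90 7 70]
Total: 16 hits, 8 misses, 1 evictions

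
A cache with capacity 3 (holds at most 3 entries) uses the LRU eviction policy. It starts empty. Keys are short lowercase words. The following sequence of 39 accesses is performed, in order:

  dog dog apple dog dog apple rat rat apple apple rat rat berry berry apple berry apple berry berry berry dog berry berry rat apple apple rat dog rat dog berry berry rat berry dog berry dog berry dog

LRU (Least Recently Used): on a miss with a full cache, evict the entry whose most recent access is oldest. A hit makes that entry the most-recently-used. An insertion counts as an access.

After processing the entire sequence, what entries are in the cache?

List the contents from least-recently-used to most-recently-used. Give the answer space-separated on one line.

LRU simulation (capacity=3):
  1. access dog: MISS. Cache (LRU->MRU): [dog]
  2. access dog: HIT. Cache (LRU->MRU): [dog]
  3. access apple: MISS. Cache (LRU->MRU): [dog apple]
  4. access dog: HIT. Cache (LRU->MRU): [apple dog]
  5. access dog: HIT. Cache (LRU->MRU): [apple dog]
  6. access apple: HIT. Cache (LRU->MRU): [dog apple]
  7. access rat: MISS. Cache (LRU->MRU): [dog apple rat]
  8. access rat: HIT. Cache (LRU->MRU): [dog apple rat]
  9. access apple: HIT. Cache (LRU->MRU): [dog rat apple]
  10. access apple: HIT. Cache (LRU->MRU): [dog rat apple]
  11. access rat: HIT. Cache (LRU->MRU): [dog apple rat]
  12. access rat: HIT. Cache (LRU->MRU): [dog apple rat]
  13. access berry: MISS, evict dog. Cache (LRU->MRU): [apple rat berry]
  14. access berry: HIT. Cache (LRU->MRU): [apple rat berry]
  15. access apple: HIT. Cache (LRU->MRU): [rat berry apple]
  16. access berry: HIT. Cache (LRU->MRU): [rat apple berry]
  17. access apple: HIT. Cache (LRU->MRU): [rat berry apple]
  18. access berry: HIT. Cache (LRU->MRU): [rat apple berry]
  19. access berry: HIT. Cache (LRU->MRU): [rat apple berry]
  20. access berry: HIT. Cache (LRU->MRU): [rat apple berry]
  21. access dog: MISS, evict rat. Cache (LRU->MRU): [apple berry dog]
  22. access berry: HIT. Cache (LRU->MRU): [apple dog berry]
  23. access berry: HIT. Cache (LRU->MRU): [apple dog berry]
  24. access rat: MISS, evict apple. Cache (LRU->MRU): [dog berry rat]
  25. access apple: MISS, evict dog. Cache (LRU->MRU): [berry rat apple]
  26. access apple: HIT. Cache (LRU->MRU): [berry rat apple]
  27. access rat: HIT. Cache (LRU->MRU): [berry apple rat]
  28. access dog: MISS, evict berry. Cache (LRU->MRU): [apple rat dog]
  29. access rat: HIT. Cache (LRU->MRU): [apple dog rat]
  30. access dog: HIT. Cache (LRU->MRU): [apple rat dog]
  31. access berry: MISS, evict apple. Cache (LRU->MRU): [rat dog berry]
  32. access berry: HIT. Cache (LRU->MRU): [rat dog berry]
  33. access rat: HIT. Cache (LRU->MRU): [dog berry rat]
  34. access berry: HIT. Cache (LRU->MRU): [dog rat berry]
  35. access dog: HIT. Cache (LRU->MRU): [rat berry dog]
  36. access berry: HIT. Cache (LRU->MRU): [rat dog berry]
  37. access dog: HIT. Cache (LRU->MRU): [rat berry dog]
  38. access berry: HIT. Cache (LRU->MRU): [rat dog berry]
  39. access dog: HIT. Cache (LRU->MRU): [rat berry dog]
Total: 30 hits, 9 misses, 6 evictions

Answer: rat berry dog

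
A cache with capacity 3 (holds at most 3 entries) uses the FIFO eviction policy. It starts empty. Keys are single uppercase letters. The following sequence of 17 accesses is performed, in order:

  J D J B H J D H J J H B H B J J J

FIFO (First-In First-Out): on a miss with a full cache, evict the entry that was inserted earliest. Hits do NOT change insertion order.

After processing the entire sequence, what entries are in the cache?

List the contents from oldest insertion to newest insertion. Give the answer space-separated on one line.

FIFO simulation (capacity=3):
  1. access J: MISS. Cache (old->new): [J]
  2. access D: MISS. Cache (old->new): [J D]
  3. access J: HIT. Cache (old->new): [J D]
  4. access B: MISS. Cache (old->new): [J D B]
  5. access H: MISS, evict J. Cache (old->new): [D B H]
  6. access J: MISS, evict D. Cache (old->new): [B H J]
  7. access D: MISS, evict B. Cache (old->new): [H J D]
  8. access H: HIT. Cache (old->new): [H J D]
  9. access J: HIT. Cache (old->new): [H J D]
  10. access J: HIT. Cache (old->new): [H J D]
  11. access H: HIT. Cache (old->new): [H J D]
  12. access B: MISS, evict H. Cache (old->new): [J D B]
  13. access H: MISS, evict J. Cache (old->new): [D B H]
  14. access B: HIT. Cache (old->new): [D B H]
  15. access J: MISS, evict D. Cache (old->new): [B H J]
  16. access J: HIT. Cache (old->new): [B H J]
  17. access J: HIT. Cache (old->new): [B H J]
Total: 8 hits, 9 misses, 6 evictions

Answer: B H J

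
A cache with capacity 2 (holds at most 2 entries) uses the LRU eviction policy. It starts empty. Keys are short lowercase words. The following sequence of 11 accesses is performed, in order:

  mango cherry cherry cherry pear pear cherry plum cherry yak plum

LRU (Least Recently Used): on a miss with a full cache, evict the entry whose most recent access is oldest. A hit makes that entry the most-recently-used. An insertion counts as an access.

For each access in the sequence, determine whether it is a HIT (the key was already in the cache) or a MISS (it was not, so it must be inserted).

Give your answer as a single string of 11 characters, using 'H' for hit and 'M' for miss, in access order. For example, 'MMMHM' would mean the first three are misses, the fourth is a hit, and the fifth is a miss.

LRU simulation (capacity=2):
  1. access mango: MISS. Cache (LRU->MRU): [mango]
  2. access cherry: MISS. Cache (LRU->MRU): [mango cherry]
  3. access cherry: HIT. Cache (LRU->MRU): [mango cherry]
  4. access cherry: HIT. Cache (LRU->MRU): [mango cherry]
  5. access pear: MISS, evict mango. Cache (LRU->MRU): [cherry pear]
  6. access pear: HIT. Cache (LRU->MRU): [cherry pear]
  7. access cherry: HIT. Cache (LRU->MRU): [pear cherry]
  8. access plum: MISS, evict pear. Cache (LRU->MRU): [cherry plum]
  9. access cherry: HIT. Cache (LRU->MRU): [plum cherry]
  10. access yak: MISS, evict plum. Cache (LRU->MRU): [cherry yak]
  11. access plum: MISS, evict cherry. Cache (LRU->MRU): [yak plum]
Total: 5 hits, 6 misses, 4 evictions

Answer: MMHHMHHMHMM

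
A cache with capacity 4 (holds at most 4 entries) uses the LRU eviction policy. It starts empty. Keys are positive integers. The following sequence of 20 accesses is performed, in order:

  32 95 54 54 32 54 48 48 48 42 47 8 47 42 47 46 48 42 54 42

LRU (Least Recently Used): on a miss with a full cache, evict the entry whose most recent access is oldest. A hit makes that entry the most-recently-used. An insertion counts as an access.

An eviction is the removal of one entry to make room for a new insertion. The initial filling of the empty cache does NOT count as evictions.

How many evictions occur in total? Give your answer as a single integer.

Answer: 6

Derivation:
LRU simulation (capacity=4):
  1. access 32: MISS. Cache (LRU->MRU): [32]
  2. access 95: MISS. Cache (LRU->MRU): [32 95]
  3. access 54: MISS. Cache (LRU->MRU): [32 95 54]
  4. access 54: HIT. Cache (LRU->MRU): [32 95 54]
  5. access 32: HIT. Cache (LRU->MRU): [95 54 32]
  6. access 54: HIT. Cache (LRU->MRU): [95 32 54]
  7. access 48: MISS. Cache (LRU->MRU): [95 32 54 48]
  8. access 48: HIT. Cache (LRU->MRU): [95 32 54 48]
  9. access 48: HIT. Cache (LRU->MRU): [95 32 54 48]
  10. access 42: MISS, evict 95. Cache (LRU->MRU): [32 54 48 42]
  11. access 47: MISS, evict 32. Cache (LRU->MRU): [54 48 42 47]
  12. access 8: MISS, evict 54. Cache (LRU->MRU): [48 42 47 8]
  13. access 47: HIT. Cache (LRU->MRU): [48 42 8 47]
  14. access 42: HIT. Cache (LRU->MRU): [48 8 47 42]
  15. access 47: HIT. Cache (LRU->MRU): [48 8 42 47]
  16. access 46: MISS, evict 48. Cache (LRU->MRU): [8 42 47 46]
  17. access 48: MISS, evict 8. Cache (LRU->MRU): [42 47 46 48]
  18. access 42: HIT. Cache (LRU->MRU): [47 46 48 42]
  19. access 54: MISS, evict 47. Cache (LRU->MRU): [46 48 42 54]
  20. access 42: HIT. Cache (LRU->MRU): [46 48 54 42]
Total: 10 hits, 10 misses, 6 evictions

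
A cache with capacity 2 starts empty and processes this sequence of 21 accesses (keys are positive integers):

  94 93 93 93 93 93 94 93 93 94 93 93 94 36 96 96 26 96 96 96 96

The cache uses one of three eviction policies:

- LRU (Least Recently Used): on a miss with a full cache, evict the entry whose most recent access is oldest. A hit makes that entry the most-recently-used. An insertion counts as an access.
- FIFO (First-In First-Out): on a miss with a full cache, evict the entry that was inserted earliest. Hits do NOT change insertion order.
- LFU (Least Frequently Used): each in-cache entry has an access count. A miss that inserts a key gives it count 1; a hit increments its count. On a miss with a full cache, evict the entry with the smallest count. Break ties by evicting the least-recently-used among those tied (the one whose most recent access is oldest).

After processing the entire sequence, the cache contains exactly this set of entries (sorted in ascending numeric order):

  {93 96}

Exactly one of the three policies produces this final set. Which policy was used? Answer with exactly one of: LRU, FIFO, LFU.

Simulating under each policy and comparing final sets:
  LRU: final set = {26 96} -> differs
  FIFO: final set = {26 96} -> differs
  LFU: final set = {93 96} -> MATCHES target
Only LFU produces the target set.

Answer: LFU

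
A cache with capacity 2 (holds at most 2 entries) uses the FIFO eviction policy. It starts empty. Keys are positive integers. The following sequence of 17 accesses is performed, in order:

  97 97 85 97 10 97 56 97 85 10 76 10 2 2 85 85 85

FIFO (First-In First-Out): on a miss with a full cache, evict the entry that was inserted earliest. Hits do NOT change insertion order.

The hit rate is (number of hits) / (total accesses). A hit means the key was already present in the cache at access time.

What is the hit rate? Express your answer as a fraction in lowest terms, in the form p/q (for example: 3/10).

Answer: 7/17

Derivation:
FIFO simulation (capacity=2):
  1. access 97: MISS. Cache (old->new): [97]
  2. access 97: HIT. Cache (old->new): [97]
  3. access 85: MISS. Cache (old->new): [97 85]
  4. access 97: HIT. Cache (old->new): [97 85]
  5. access 10: MISS, evict 97. Cache (old->new): [85 10]
  6. access 97: MISS, evict 85. Cache (old->new): [10 97]
  7. access 56: MISS, evict 10. Cache (old->new): [97 56]
  8. access 97: HIT. Cache (old->new): [97 56]
  9. access 85: MISS, evict 97. Cache (old->new): [56 85]
  10. access 10: MISS, evict 56. Cache (old->new): [85 10]
  11. access 76: MISS, evict 85. Cache (old->new): [10 76]
  12. access 10: HIT. Cache (old->new): [10 76]
  13. access 2: MISS, evict 10. Cache (old->new): [76 2]
  14. access 2: HIT. Cache (old->new): [76 2]
  15. access 85: MISS, evict 76. Cache (old->new): [2 85]
  16. access 85: HIT. Cache (old->new): [2 85]
  17. access 85: HIT. Cache (old->new): [2 85]
Total: 7 hits, 10 misses, 8 evictions

Hit rate = 7/17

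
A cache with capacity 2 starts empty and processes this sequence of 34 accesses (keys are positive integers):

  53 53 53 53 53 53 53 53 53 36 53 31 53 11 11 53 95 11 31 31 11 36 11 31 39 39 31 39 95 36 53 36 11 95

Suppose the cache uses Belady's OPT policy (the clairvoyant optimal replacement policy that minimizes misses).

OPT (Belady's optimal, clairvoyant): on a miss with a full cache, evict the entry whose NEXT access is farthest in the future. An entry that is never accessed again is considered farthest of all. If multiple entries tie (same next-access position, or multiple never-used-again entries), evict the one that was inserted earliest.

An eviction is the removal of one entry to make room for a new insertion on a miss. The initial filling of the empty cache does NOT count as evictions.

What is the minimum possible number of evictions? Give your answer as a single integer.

Answer: 12

Derivation:
OPT (Belady) simulation (capacity=2):
  1. access 53: MISS. Cache: [53]
  2. access 53: HIT. Next use of 53: step 3. Cache: [53]
  3. access 53: HIT. Next use of 53: step 4. Cache: [53]
  4. access 53: HIT. Next use of 53: step 5. Cache: [53]
  5. access 53: HIT. Next use of 53: step 6. Cache: [53]
  6. access 53: HIT. Next use of 53: step 7. Cache: [53]
  7. access 53: HIT. Next use of 53: step 8. Cache: [53]
  8. access 53: HIT. Next use of 53: step 9. Cache: [53]
  9. access 53: HIT. Next use of 53: step 11. Cache: [53]
  10. access 36: MISS. Cache: [53 36]
  11. access 53: HIT. Next use of 53: step 13. Cache: [53 36]
  12. access 31: MISS, evict 36 (next use: step 22). Cache: [53 31]
  13. access 53: HIT. Next use of 53: step 16. Cache: [53 31]
  14. access 11: MISS, evict 31 (next use: step 19). Cache: [53 11]
  15. access 11: HIT. Next use of 11: step 18. Cache: [53 11]
  16. access 53: HIT. Next use of 53: step 31. Cache: [53 11]
  17. access 95: MISS, evict 53 (next use: step 31). Cache: [11 95]
  18. access 11: HIT. Next use of 11: step 21. Cache: [11 95]
  19. access 31: MISS, evict 95 (next use: step 29). Cache: [11 31]
  20. access 31: HIT. Next use of 31: step 24. Cache: [11 31]
  21. access 11: HIT. Next use of 11: step 23. Cache: [11 31]
  22. access 36: MISS, evict 31 (next use: step 24). Cache: [11 36]
  23. access 11: HIT. Next use of 11: step 33. Cache: [11 36]
  24. access 31: MISS, evict 11 (next use: step 33). Cache: [36 31]
  25. access 39: MISS, evict 36 (next use: step 30). Cache: [31 39]
  26. access 39: HIT. Next use of 39: step 28. Cache: [31 39]
  27. access 31: HIT. Next use of 31: never. Cache: [31 39]
  28. access 39: HIT. Next use of 39: never. Cache: [31 39]
  29. access 95: MISS, evict 31 (next use: never). Cache: [39 95]
  30. access 36: MISS, evict 39 (next use: never). Cache: [95 36]
  31. access 53: MISS, evict 95 (next use: step 34). Cache: [36 53]
  32. access 36: HIT. Next use of 36: never. Cache: [36 53]
  33. access 11: MISS, evict 36 (next use: never). Cache: [53 11]
  34. access 95: MISS, evict 53 (next use: never). Cache: [11 95]
Total: 20 hits, 14 misses, 12 evictions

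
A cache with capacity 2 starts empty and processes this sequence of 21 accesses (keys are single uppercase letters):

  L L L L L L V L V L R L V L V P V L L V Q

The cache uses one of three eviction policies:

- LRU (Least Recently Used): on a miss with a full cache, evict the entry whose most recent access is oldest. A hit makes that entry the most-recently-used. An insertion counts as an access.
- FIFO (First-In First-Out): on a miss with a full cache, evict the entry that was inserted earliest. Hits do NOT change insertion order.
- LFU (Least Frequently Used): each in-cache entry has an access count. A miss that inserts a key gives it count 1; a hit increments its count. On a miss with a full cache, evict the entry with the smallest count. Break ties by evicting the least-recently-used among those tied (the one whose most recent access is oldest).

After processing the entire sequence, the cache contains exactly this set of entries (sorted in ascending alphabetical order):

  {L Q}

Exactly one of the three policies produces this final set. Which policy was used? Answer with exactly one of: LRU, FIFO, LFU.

Simulating under each policy and comparing final sets:
  LRU: final set = {Q V} -> differs
  FIFO: final set = {Q V} -> differs
  LFU: final set = {L Q} -> MATCHES target
Only LFU produces the target set.

Answer: LFU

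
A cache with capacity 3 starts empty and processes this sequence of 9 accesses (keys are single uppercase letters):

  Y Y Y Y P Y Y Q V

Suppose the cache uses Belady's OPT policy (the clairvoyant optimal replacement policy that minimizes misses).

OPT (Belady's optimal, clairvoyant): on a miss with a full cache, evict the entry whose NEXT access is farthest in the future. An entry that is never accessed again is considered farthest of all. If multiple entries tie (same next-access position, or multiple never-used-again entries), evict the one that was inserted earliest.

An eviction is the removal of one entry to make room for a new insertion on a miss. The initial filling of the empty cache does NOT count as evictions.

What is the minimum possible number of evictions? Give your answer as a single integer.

OPT (Belady) simulation (capacity=3):
  1. access Y: MISS. Cache: [Y]
  2. access Y: HIT. Next use of Y: step 3. Cache: [Y]
  3. access Y: HIT. Next use of Y: step 4. Cache: [Y]
  4. access Y: HIT. Next use of Y: step 6. Cache: [Y]
  5. access P: MISS. Cache: [Y P]
  6. access Y: HIT. Next use of Y: step 7. Cache: [Y P]
  7. access Y: HIT. Next use of Y: never. Cache: [Y P]
  8. access Q: MISS. Cache: [Y P Q]
  9. access V: MISS, evict Y (next use: never). Cache: [P Q V]
Total: 5 hits, 4 misses, 1 evictions

Answer: 1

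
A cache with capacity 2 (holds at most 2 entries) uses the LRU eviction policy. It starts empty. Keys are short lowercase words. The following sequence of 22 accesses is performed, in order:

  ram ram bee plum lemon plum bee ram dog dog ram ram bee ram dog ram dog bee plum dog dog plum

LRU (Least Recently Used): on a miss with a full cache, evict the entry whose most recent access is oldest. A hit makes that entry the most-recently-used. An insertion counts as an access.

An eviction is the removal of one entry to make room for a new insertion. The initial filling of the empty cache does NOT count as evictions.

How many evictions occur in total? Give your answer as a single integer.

LRU simulation (capacity=2):
  1. access ram: MISS. Cache (LRU->MRU): [ram]
  2. access ram: HIT. Cache (LRU->MRU): [ram]
  3. access bee: MISS. Cache (LRU->MRU): [ram bee]
  4. access plum: MISS, evict ram. Cache (LRU->MRU): [bee plum]
  5. access lemon: MISS, evict bee. Cache (LRU->MRU): [plum lemon]
  6. access plum: HIT. Cache (LRU->MRU): [lemon plum]
  7. access bee: MISS, evict lemon. Cache (LRU->MRU): [plum bee]
  8. access ram: MISS, evict plum. Cache (LRU->MRU): [bee ram]
  9. access dog: MISS, evict bee. Cache (LRU->MRU): [ram dog]
  10. access dog: HIT. Cache (LRU->MRU): [ram dog]
  11. access ram: HIT. Cache (LRU->MRU): [dog ram]
  12. access ram: HIT. Cache (LRU->MRU): [dog ram]
  13. access bee: MISS, evict dog. Cache (LRU->MRU): [ram bee]
  14. access ram: HIT. Cache (LRU->MRU): [bee ram]
  15. access dog: MISS, evict bee. Cache (LRU->MRU): [ram dog]
  16. access ram: HIT. Cache (LRU->MRU): [dog ram]
  17. access dog: HIT. Cache (LRU->MRU): [ram dog]
  18. access bee: MISS, evict ram. Cache (LRU->MRU): [dog bee]
  19. access plum: MISS, evict dog. Cache (LRU->MRU): [bee plum]
  20. access dog: MISS, evict bee. Cache (LRU->MRU): [plum dog]
  21. access dog: HIT. Cache (LRU->MRU): [plum dog]
  22. access plum: HIT. Cache (LRU->MRU): [dog plum]
Total: 10 hits, 12 misses, 10 evictions

Answer: 10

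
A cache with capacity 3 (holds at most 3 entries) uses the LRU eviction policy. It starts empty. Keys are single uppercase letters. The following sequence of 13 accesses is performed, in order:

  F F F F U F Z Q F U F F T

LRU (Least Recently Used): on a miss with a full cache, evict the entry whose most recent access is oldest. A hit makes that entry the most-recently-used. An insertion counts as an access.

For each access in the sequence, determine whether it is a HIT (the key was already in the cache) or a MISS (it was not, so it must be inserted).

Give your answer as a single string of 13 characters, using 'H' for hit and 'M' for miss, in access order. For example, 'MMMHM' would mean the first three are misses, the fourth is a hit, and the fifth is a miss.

Answer: MHHHMHMMHMHHM

Derivation:
LRU simulation (capacity=3):
  1. access F: MISS. Cache (LRU->MRU): [F]
  2. access F: HIT. Cache (LRU->MRU): [F]
  3. access F: HIT. Cache (LRU->MRU): [F]
  4. access F: HIT. Cache (LRU->MRU): [F]
  5. access U: MISS. Cache (LRU->MRU): [F U]
  6. access F: HIT. Cache (LRU->MRU): [U F]
  7. access Z: MISS. Cache (LRU->MRU): [U F Z]
  8. access Q: MISS, evict U. Cache (LRU->MRU): [F Z Q]
  9. access F: HIT. Cache (LRU->MRU): [Z Q F]
  10. access U: MISS, evict Z. Cache (LRU->MRU): [Q F U]
  11. access F: HIT. Cache (LRU->MRU): [Q U F]
  12. access F: HIT. Cache (LRU->MRU): [Q U F]
  13. access T: MISS, evict Q. Cache (LRU->MRU): [U F T]
Total: 7 hits, 6 misses, 3 evictions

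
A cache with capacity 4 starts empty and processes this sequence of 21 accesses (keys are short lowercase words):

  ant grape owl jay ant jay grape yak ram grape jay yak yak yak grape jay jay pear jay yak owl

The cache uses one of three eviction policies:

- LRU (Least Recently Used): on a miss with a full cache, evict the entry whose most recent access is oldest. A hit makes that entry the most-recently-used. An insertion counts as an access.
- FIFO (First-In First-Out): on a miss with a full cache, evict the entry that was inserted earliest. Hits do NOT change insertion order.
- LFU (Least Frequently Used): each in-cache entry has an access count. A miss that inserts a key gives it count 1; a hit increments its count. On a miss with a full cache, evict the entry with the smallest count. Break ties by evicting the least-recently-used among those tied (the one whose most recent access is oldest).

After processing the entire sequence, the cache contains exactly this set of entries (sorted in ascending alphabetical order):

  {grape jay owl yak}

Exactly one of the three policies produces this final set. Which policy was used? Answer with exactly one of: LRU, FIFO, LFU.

Simulating under each policy and comparing final sets:
  LRU: final set = {jay owl pear yak} -> differs
  FIFO: final set = {jay owl pear yak} -> differs
  LFU: final set = {grape jay owl yak} -> MATCHES target
Only LFU produces the target set.

Answer: LFU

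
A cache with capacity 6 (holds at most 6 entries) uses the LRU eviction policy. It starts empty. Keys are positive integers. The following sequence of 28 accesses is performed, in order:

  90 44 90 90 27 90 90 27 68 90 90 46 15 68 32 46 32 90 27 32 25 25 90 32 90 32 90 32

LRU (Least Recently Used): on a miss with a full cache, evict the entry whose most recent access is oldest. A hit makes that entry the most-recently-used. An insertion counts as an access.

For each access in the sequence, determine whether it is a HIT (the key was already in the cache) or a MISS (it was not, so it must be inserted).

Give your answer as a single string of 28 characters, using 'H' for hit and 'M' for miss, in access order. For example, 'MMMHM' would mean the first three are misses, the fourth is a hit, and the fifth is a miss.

Answer: MMHHMHHHMHHMMHMHHHHHMHHHHHHH

Derivation:
LRU simulation (capacity=6):
  1. access 90: MISS. Cache (LRU->MRU): [90]
  2. access 44: MISS. Cache (LRU->MRU): [90 44]
  3. access 90: HIT. Cache (LRU->MRU): [44 90]
  4. access 90: HIT. Cache (LRU->MRU): [44 90]
  5. access 27: MISS. Cache (LRU->MRU): [44 90 27]
  6. access 90: HIT. Cache (LRU->MRU): [44 27 90]
  7. access 90: HIT. Cache (LRU->MRU): [44 27 90]
  8. access 27: HIT. Cache (LRU->MRU): [44 90 27]
  9. access 68: MISS. Cache (LRU->MRU): [44 90 27 68]
  10. access 90: HIT. Cache (LRU->MRU): [44 27 68 90]
  11. access 90: HIT. Cache (LRU->MRU): [44 27 68 90]
  12. access 46: MISS. Cache (LRU->MRU): [44 27 68 90 46]
  13. access 15: MISS. Cache (LRU->MRU): [44 27 68 90 46 15]
  14. access 68: HIT. Cache (LRU->MRU): [44 27 90 46 15 68]
  15. access 32: MISS, evict 44. Cache (LRU->MRU): [27 90 46 15 68 32]
  16. access 46: HIT. Cache (LRU->MRU): [27 90 15 68 32 46]
  17. access 32: HIT. Cache (LRU->MRU): [27 90 15 68 46 32]
  18. access 90: HIT. Cache (LRU->MRU): [27 15 68 46 32 90]
  19. access 27: HIT. Cache (LRU->MRU): [15 68 46 32 90 27]
  20. access 32: HIT. Cache (LRU->MRU): [15 68 46 90 27 32]
  21. access 25: MISS, evict 15. Cache (LRU->MRU): [68 46 90 27 32 25]
  22. access 25: HIT. Cache (LRU->MRU): [68 46 90 27 32 25]
  23. access 90: HIT. Cache (LRU->MRU): [68 46 27 32 25 90]
  24. access 32: HIT. Cache (LRU->MRU): [68 46 27 25 90 32]
  25. access 90: HIT. Cache (LRU->MRU): [68 46 27 25 32 90]
  26. access 32: HIT. Cache (LRU->MRU): [68 46 27 25 90 32]
  27. access 90: HIT. Cache (LRU->MRU): [68 46 27 25 32 90]
  28. access 32: HIT. Cache (LRU->MRU): [68 46 27 25 90 32]
Total: 20 hits, 8 misses, 2 evictions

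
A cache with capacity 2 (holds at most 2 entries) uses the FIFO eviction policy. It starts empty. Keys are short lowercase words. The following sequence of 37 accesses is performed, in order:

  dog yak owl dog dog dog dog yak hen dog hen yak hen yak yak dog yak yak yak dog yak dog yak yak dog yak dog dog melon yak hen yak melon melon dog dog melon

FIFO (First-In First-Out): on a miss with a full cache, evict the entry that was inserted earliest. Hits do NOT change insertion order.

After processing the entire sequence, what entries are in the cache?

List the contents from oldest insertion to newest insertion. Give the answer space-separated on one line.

Answer: melon dog

Derivation:
FIFO simulation (capacity=2):
  1. access dog: MISS. Cache (old->new): [dog]
  2. access yak: MISS. Cache (old->new): [dog yak]
  3. access owl: MISS, evict dog. Cache (old->new): [yak owl]
  4. access dog: MISS, evict yak. Cache (old->new): [owl dog]
  5. access dog: HIT. Cache (old->new): [owl dog]
  6. access dog: HIT. Cache (old->new): [owl dog]
  7. access dog: HIT. Cache (old->new): [owl dog]
  8. access yak: MISS, evict owl. Cache (old->new): [dog yak]
  9. access hen: MISS, evict dog. Cache (old->new): [yak hen]
  10. access dog: MISS, evict yak. Cache (old->new): [hen dog]
  11. access hen: HIT. Cache (old->new): [hen dog]
  12. access yak: MISS, evict hen. Cache (old->new): [dog yak]
  13. access hen: MISS, evict dog. Cache (old->new): [yak hen]
  14. access yak: HIT. Cache (old->new): [yak hen]
  15. access yak: HIT. Cache (old->new): [yak hen]
  16. access dog: MISS, evict yak. Cache (old->new): [hen dog]
  17. access yak: MISS, evict hen. Cache (old->new): [dog yak]
  18. access yak: HIT. Cache (old->new): [dog yak]
  19. access yak: HIT. Cache (old->new): [dog yak]
  20. access dog: HIT. Cache (old->new): [dog yak]
  21. access yak: HIT. Cache (old->new): [dog yak]
  22. access dog: HIT. Cache (old->new): [dog yak]
  23. access yak: HIT. Cache (old->new): [dog yak]
  24. access yak: HIT. Cache (old->new): [dog yak]
  25. access dog: HIT. Cache (old->new): [dog yak]
  26. access yak: HIT. Cache (old->new): [dog yak]
  27. access dog: HIT. Cache (old->new): [dog yak]
  28. access dog: HIT. Cache (old->new): [dog yak]
  29. access melon: MISS, evict dog. Cache (old->new): [yak melon]
  30. access yak: HIT. Cache (old->new): [yak melon]
  31. access hen: MISS, evict yak. Cache (old->new): [melon hen]
  32. access yak: MISS, evict melon. Cache (old->new): [hen yak]
  33. access melon: MISS, evict hen. Cache (old->new): [yak melon]
  34. access melon: HIT. Cache (old->new): [yak melon]
  35. access dog: MISS, evict yak. Cache (old->new): [melon dog]
  36. access dog: HIT. Cache (old->new): [melon dog]
  37. access melon: HIT. Cache (old->new): [melon dog]
Total: 21 hits, 16 misses, 14 evictions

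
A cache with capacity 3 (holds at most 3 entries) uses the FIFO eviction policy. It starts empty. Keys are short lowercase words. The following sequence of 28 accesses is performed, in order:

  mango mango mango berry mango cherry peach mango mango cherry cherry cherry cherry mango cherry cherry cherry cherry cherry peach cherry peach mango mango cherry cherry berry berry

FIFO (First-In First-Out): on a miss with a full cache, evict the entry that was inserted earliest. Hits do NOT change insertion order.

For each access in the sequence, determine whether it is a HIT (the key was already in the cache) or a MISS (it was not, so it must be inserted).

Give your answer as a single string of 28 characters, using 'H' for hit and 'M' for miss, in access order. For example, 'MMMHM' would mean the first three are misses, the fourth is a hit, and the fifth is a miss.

Answer: MHHMHMMMHHHHHHHHHHHHHHHHHHMH

Derivation:
FIFO simulation (capacity=3):
  1. access mango: MISS. Cache (old->new): [mango]
  2. access mango: HIT. Cache (old->new): [mango]
  3. access mango: HIT. Cache (old->new): [mango]
  4. access berry: MISS. Cache (old->new): [mango berry]
  5. access mango: HIT. Cache (old->new): [mango berry]
  6. access cherry: MISS. Cache (old->new): [mango berry cherry]
  7. access peach: MISS, evict mango. Cache (old->new): [berry cherry peach]
  8. access mango: MISS, evict berry. Cache (old->new): [cherry peach mango]
  9. access mango: HIT. Cache (old->new): [cherry peach mango]
  10. access cherry: HIT. Cache (old->new): [cherry peach mango]
  11. access cherry: HIT. Cache (old->new): [cherry peach mango]
  12. access cherry: HIT. Cache (old->new): [cherry peach mango]
  13. access cherry: HIT. Cache (old->new): [cherry peach mango]
  14. access mango: HIT. Cache (old->new): [cherry peach mango]
  15. access cherry: HIT. Cache (old->new): [cherry peach mango]
  16. access cherry: HIT. Cache (old->new): [cherry peach mango]
  17. access cherry: HIT. Cache (old->new): [cherry peach mango]
  18. access cherry: HIT. Cache (old->new): [cherry peach mango]
  19. access cherry: HIT. Cache (old->new): [cherry peach mango]
  20. access peach: HIT. Cache (old->new): [cherry peach mango]
  21. access cherry: HIT. Cache (old->new): [cherry peach mango]
  22. access peach: HIT. Cache (old->new): [cherry peach mango]
  23. access mango: HIT. Cache (old->new): [cherry peach mango]
  24. access mango: HIT. Cache (old->new): [cherry peach mango]
  25. access cherry: HIT. Cache (old->new): [cherry peach mango]
  26. access cherry: HIT. Cache (old->new): [cherry peach mango]
  27. access berry: MISS, evict cherry. Cache (old->new): [peach mango berry]
  28. access berry: HIT. Cache (old->new): [peach mango berry]
Total: 22 hits, 6 misses, 3 evictions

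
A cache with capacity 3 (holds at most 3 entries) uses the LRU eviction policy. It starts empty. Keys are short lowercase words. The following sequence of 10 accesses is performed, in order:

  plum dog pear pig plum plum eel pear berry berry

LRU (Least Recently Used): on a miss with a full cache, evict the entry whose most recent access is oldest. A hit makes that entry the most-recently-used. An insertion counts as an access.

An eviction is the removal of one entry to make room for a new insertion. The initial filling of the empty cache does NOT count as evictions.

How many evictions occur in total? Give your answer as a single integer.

Answer: 5

Derivation:
LRU simulation (capacity=3):
  1. access plum: MISS. Cache (LRU->MRU): [plum]
  2. access dog: MISS. Cache (LRU->MRU): [plum dog]
  3. access pear: MISS. Cache (LRU->MRU): [plum dog pear]
  4. access pig: MISS, evict plum. Cache (LRU->MRU): [dog pear pig]
  5. access plum: MISS, evict dog. Cache (LRU->MRU): [pear pig plum]
  6. access plum: HIT. Cache (LRU->MRU): [pear pig plum]
  7. access eel: MISS, evict pear. Cache (LRU->MRU): [pig plum eel]
  8. access pear: MISS, evict pig. Cache (LRU->MRU): [plum eel pear]
  9. access berry: MISS, evict plum. Cache (LRU->MRU): [eel pear berry]
  10. access berry: HIT. Cache (LRU->MRU): [eel pear berry]
Total: 2 hits, 8 misses, 5 evictions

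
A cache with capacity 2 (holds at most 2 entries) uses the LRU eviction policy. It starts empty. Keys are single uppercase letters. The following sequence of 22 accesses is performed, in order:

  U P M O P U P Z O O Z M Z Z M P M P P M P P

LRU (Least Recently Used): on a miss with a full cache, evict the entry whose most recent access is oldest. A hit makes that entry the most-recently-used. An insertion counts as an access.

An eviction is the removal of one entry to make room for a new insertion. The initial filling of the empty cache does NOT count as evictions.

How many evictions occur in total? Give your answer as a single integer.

Answer: 8

Derivation:
LRU simulation (capacity=2):
  1. access U: MISS. Cache (LRU->MRU): [U]
  2. access P: MISS. Cache (LRU->MRU): [U P]
  3. access M: MISS, evict U. Cache (LRU->MRU): [P M]
  4. access O: MISS, evict P. Cache (LRU->MRU): [M O]
  5. access P: MISS, evict M. Cache (LRU->MRU): [O P]
  6. access U: MISS, evict O. Cache (LRU->MRU): [P U]
  7. access P: HIT. Cache (LRU->MRU): [U P]
  8. access Z: MISS, evict U. Cache (LRU->MRU): [P Z]
  9. access O: MISS, evict P. Cache (LRU->MRU): [Z O]
  10. access O: HIT. Cache (LRU->MRU): [Z O]
  11. access Z: HIT. Cache (LRU->MRU): [O Z]
  12. access M: MISS, evict O. Cache (LRU->MRU): [Z M]
  13. access Z: HIT. Cache (LRU->MRU): [M Z]
  14. access Z: HIT. Cache (LRU->MRU): [M Z]
  15. access M: HIT. Cache (LRU->MRU): [Z M]
  16. access P: MISS, evict Z. Cache (LRU->MRU): [M P]
  17. access M: HIT. Cache (LRU->MRU): [P M]
  18. access P: HIT. Cache (LRU->MRU): [M P]
  19. access P: HIT. Cache (LRU->MRU): [M P]
  20. access M: HIT. Cache (LRU->MRU): [P M]
  21. access P: HIT. Cache (LRU->MRU): [M P]
  22. access P: HIT. Cache (LRU->MRU): [M P]
Total: 12 hits, 10 misses, 8 evictions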